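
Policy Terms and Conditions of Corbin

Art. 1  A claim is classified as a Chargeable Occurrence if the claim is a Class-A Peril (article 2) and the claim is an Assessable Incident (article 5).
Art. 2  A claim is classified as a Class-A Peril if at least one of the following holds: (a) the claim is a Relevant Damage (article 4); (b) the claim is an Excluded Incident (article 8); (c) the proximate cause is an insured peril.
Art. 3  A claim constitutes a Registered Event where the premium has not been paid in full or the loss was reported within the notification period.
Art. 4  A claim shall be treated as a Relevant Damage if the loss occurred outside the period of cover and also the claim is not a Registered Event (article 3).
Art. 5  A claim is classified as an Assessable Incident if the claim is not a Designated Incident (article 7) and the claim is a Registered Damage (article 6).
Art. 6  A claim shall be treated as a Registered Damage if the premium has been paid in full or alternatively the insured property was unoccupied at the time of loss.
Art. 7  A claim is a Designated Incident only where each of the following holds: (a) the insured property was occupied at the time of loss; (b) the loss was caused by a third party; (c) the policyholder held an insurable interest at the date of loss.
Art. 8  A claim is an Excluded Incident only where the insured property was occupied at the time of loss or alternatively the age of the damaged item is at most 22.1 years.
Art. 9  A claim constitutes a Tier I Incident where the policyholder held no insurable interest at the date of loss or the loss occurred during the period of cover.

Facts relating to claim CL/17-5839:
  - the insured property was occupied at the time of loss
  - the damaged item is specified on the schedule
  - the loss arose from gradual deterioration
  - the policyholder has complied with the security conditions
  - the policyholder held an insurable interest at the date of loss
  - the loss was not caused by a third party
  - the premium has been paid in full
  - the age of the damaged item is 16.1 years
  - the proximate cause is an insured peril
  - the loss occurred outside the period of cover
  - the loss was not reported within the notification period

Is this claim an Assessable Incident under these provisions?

Yes

article 7 — Designated Incident: [the insured property was occupied at the time of loss? yes] AND [the loss was caused by a third party? no] AND [the policyholder held an insurable interest at the date of loss? yes] → not satisfied.
article 6 — Registered Damage: [the premium has been paid in full? yes] OR [the insured property was unoccupied at the time of loss? no] → satisfied.
article 5 — Assessable Incident: [not a Designated Incident (article 7)? yes] AND [Registered Damage (article 6)? yes] → satisfied.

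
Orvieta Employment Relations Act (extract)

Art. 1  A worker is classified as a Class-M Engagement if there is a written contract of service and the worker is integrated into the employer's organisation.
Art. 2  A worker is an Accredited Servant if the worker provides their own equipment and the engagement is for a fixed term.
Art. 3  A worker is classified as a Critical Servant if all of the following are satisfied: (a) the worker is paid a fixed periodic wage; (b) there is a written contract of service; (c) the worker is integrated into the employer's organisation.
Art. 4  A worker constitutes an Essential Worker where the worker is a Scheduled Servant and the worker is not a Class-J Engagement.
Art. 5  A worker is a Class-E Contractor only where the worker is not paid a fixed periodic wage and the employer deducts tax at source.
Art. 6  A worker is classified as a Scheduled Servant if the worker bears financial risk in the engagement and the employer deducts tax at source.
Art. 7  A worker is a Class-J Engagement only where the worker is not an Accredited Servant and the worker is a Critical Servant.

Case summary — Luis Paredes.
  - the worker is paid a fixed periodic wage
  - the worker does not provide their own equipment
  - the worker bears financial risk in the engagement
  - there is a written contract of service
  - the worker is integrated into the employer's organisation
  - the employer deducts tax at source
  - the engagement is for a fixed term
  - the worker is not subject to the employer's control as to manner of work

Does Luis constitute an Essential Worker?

No

Under article 6: the worker bears financial risk in the engagement? yes; and the employer deducts tax at source? yes. So the worker is a Scheduled Servant.
Under article 2: the worker provides their own equipment? no; and the engagement is for a fixed term? yes. So the worker is not an Accredited Servant.
Under article 3: the worker is paid a fixed periodic wage? yes; and there is a written contract of service? yes; and the worker is integrated into the employer's organisation? yes. So the worker is a Critical Servant.
Under article 7: not an Accredited Servant (article 2)? yes; and Critical Servant (article 3)? yes. So the worker is a Class-J Engagement.
Under article 4: Scheduled Servant (article 6)? yes; and not a Class-J Engagement (article 7)? no. So the worker is not an Essential Worker.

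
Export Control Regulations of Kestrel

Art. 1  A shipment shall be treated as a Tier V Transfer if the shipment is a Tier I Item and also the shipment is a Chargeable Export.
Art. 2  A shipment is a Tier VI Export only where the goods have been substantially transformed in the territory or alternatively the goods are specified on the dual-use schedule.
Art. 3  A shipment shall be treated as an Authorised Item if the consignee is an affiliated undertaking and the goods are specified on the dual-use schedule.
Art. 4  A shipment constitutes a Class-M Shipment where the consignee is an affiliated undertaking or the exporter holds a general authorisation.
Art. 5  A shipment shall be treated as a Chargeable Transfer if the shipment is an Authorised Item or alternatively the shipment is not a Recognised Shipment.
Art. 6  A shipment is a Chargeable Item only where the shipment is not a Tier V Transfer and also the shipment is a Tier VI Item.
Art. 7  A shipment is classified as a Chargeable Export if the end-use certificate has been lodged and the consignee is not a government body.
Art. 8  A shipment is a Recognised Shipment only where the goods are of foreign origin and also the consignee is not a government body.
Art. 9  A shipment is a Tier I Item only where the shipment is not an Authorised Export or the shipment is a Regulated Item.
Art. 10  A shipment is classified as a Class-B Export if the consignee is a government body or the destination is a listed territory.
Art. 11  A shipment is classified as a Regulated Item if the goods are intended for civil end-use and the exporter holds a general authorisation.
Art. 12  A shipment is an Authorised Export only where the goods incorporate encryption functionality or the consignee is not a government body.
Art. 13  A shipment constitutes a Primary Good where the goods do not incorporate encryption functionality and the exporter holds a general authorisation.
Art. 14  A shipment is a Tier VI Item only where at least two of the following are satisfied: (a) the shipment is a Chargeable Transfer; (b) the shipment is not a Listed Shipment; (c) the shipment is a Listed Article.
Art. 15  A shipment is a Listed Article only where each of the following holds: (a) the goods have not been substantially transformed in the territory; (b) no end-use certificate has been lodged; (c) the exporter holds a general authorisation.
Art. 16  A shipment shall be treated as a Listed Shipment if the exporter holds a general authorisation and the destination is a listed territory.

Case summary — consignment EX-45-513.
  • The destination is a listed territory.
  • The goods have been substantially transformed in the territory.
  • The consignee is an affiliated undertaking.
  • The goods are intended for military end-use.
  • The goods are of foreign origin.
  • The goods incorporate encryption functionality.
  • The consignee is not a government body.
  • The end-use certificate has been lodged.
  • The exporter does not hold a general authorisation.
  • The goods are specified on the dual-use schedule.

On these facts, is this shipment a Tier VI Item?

Yes

Under article 3: the consignee is an affiliated undertaking? yes; and the goods are specified on the dual-use schedule? yes. So the shipment is an Authorised Item.
Under article 8: the goods are of foreign origin? yes; and the consignee is not a government body? yes. So the shipment is a Recognised Shipment.
Under article 5: Authorised Item (article 3)? yes; or not a Recognised Shipment (article 8)? no. So the shipment is a Chargeable Transfer.
Under article 16: the exporter holds a general authorisation? no; and the destination is a listed territory? yes. So the shipment is not a Listed Shipment.
Under article 15: the goods have not been substantially transformed in the territory? no; and no end-use certificate has been lodged? no; and the exporter holds a general authorisation? no. So the shipment is not a Listed Article.
Under article 14: Chargeable Transfer (article 5)? yes; not a Listed Shipment (article 16)? yes; Listed Article (article 15)? no — 2 of 3 hold (need ≥2) → satisfied.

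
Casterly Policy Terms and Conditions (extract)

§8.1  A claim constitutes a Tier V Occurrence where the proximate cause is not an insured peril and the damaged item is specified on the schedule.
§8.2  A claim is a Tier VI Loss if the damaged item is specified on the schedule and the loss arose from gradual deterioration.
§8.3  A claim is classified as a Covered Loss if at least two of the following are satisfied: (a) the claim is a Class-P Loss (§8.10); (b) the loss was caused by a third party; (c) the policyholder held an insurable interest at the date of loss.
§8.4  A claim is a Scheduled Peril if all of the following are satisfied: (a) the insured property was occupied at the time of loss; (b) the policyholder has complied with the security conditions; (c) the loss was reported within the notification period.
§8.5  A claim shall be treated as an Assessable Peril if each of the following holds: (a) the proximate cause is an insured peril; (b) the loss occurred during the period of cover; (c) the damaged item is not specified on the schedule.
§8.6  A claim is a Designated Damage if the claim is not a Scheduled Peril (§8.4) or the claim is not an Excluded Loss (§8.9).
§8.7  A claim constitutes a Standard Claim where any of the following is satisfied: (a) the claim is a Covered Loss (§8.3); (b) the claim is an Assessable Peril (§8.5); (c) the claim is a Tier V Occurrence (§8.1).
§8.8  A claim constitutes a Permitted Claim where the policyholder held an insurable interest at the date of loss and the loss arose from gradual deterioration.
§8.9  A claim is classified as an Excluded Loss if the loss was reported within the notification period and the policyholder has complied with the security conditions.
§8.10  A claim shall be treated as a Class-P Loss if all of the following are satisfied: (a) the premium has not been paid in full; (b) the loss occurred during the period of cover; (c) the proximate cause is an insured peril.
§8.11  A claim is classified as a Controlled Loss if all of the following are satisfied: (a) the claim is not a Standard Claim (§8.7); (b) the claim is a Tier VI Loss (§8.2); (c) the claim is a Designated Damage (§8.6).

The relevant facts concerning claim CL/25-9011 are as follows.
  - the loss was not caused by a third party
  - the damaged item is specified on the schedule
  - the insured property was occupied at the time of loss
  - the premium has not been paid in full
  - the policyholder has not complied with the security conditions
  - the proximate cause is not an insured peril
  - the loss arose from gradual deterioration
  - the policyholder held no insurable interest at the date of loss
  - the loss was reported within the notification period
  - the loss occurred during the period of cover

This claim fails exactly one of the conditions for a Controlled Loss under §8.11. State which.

Standard Claim

§8.10 — Class-P Loss: [the premium has not been paid in full? yes] AND [the loss occurred during the period of cover? yes] AND [the proximate cause is an insured peril? no] → not satisfied.
§8.3 — Covered Loss: Class-P Loss (§8.10)? no; the loss was caused by a third party? no; the policyholder held an insurable interest at the date of loss? no — 0 of 3 hold (need ≥2) → not satisfied.
§8.5 — Assessable Peril: [the proximate cause is an insured peril? no] AND [the loss occurred during the period of cover? yes] AND [the damaged item is not specified on the schedule? no] → not satisfied.
§8.1 — Tier V Occurrence: [the proximate cause is not an insured peril? yes] AND [the damaged item is specified on the schedule? yes] → satisfied.
§8.7 — Standard Claim: [Covered Loss (§8.3)? no] OR [Assessable Peril (§8.5)? no] OR [Tier V Occurrence (§8.1)? yes] → satisfied.
§8.2 — Tier VI Loss: [the damaged item is specified on the schedule? yes] AND [the loss arose from gradual deterioration? yes] → satisfied.
§8.4 — Scheduled Peril: [the insured property was occupied at the time of loss? yes] AND [the policyholder has complied with the security conditions? no] AND [the loss was reported within the notification period? yes] → not satisfied.
§8.9 — Excluded Loss: [the loss was reported within the notification period? yes] AND [the policyholder has complied with the security conditions? no] → not satisfied.
§8.6 — Designated Damage: [not a Scheduled Peril (§8.4)? yes] OR [not an Excluded Loss (§8.9)? yes] → satisfied.
§8.11 — Controlled Loss: [not a Standard Claim (§8.7)? no] AND [Tier VI Loss (§8.2)? yes] AND [Designated Damage (§8.6)? yes] → not satisfied.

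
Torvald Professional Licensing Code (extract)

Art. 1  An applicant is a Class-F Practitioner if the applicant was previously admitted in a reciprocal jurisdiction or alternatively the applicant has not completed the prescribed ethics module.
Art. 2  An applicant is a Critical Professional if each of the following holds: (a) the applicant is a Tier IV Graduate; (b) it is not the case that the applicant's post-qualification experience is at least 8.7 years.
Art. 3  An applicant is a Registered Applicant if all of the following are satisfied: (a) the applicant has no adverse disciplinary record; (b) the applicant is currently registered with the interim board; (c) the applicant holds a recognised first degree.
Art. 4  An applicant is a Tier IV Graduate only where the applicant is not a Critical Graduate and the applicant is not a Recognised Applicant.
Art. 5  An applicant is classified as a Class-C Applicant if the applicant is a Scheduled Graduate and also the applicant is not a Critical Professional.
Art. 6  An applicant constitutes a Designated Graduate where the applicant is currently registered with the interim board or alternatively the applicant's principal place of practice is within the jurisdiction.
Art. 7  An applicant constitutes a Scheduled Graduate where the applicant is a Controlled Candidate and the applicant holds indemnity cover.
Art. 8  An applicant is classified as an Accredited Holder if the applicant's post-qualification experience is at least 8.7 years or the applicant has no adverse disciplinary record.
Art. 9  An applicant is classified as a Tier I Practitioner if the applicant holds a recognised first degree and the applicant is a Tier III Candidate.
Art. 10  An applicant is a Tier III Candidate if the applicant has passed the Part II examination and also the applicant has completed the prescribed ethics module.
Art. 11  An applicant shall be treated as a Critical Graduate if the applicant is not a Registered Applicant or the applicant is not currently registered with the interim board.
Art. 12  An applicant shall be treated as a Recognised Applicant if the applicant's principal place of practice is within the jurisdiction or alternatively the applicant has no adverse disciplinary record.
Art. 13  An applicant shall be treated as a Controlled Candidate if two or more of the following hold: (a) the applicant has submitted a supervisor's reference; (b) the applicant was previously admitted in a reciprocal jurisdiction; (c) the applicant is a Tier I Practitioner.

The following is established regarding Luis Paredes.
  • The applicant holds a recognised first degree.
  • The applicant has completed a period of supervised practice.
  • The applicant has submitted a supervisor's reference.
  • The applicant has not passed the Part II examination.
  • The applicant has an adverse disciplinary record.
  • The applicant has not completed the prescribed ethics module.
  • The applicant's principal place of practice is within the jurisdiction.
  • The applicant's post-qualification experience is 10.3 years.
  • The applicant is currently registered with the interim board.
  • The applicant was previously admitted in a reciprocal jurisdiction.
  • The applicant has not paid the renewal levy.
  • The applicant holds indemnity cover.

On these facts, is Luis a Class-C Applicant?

article 10 — Tier III Candidate: [the applicant has passed the Part II examination? no] AND [the applicant has completed the prescribed ethics module? no] → not satisfied.
article 9 — Tier I Practitioner: [the applicant holds a recognised first degree? yes] AND [Tier III Candidate (article 10)? no] → not satisfied.
article 13 — Controlled Candidate: the applicant has submitted a supervisor's reference? yes; the applicant was previously admitted in a reciprocal jurisdiction? yes; Tier I Practitioner (article 9)? no — 2 of 3 hold (need ≥2) → satisfied.
article 7 — Scheduled Graduate: [Controlled Candidate (article 13)? yes] AND [the applicant holds indemnity cover? yes] → satisfied.
article 3 — Registered Applicant: [the applicant has no adverse disciplinary record? no] AND [the applicant is currently registered with the interim board? yes] AND [the applicant holds a recognised first degree? yes] → not satisfied.
article 11 — Critical Graduate: [not a Registered Applicant (article 3)? yes] OR [the applicant is not currently registered with the interim board? no] → satisfied.
article 12 — Recognised Applicant: [the applicant's principal place of practice is within the jurisdiction? yes] OR [the applicant has no adverse disciplinary record? no] → satisfied.
article 4 — Tier IV Graduate: [not a Critical Graduate (article 11)? no] AND [not a Recognised Applicant (article 12)? no] → not satisfied.
article 2 — Critical Professional: [Tier IV Graduate (article 4)? no] AND [applicant's post-qualification experience: 10.3 years ≥ 8.7 years? yes, so negated condition no] → not satisfied.
article 5 — Class-C Applicant: [Scheduled Graduate (article 7)? yes] AND [not a Critical Professional (article 2)? yes] → satisfied.

Yes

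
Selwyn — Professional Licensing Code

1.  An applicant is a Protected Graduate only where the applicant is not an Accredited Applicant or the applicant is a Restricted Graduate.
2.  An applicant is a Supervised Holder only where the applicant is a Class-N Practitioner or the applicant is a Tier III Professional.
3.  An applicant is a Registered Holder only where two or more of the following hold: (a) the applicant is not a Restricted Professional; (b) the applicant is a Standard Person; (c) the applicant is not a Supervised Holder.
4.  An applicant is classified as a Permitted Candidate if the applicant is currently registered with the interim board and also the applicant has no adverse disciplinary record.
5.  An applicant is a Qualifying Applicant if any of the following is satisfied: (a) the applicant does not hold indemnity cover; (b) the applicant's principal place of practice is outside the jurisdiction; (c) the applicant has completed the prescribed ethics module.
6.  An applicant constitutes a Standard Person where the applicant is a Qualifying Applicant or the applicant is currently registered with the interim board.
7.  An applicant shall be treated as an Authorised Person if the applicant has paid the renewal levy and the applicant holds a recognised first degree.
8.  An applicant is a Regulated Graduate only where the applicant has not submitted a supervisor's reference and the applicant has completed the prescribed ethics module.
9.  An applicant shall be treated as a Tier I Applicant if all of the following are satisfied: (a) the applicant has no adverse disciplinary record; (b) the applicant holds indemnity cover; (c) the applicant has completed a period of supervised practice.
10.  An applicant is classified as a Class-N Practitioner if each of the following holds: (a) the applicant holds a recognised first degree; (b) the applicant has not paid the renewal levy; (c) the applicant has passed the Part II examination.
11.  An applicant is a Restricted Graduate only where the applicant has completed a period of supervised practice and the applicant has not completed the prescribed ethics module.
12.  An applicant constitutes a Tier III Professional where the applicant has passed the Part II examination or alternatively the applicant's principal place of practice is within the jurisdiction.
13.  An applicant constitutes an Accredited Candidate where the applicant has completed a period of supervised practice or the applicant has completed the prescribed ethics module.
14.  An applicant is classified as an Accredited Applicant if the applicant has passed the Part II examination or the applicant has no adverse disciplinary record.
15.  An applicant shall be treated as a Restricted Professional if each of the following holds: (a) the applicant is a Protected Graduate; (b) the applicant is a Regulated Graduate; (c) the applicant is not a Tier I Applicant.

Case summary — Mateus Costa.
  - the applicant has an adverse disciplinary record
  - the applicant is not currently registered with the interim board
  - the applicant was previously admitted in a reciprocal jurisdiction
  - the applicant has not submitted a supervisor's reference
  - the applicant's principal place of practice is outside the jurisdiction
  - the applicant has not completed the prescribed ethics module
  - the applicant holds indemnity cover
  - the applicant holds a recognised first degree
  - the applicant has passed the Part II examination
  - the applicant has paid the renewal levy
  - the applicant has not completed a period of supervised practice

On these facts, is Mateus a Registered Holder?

Under paragraph 14: the applicant has passed the Part II examination? yes; or the applicant has no adverse disciplinary record? no. So the applicant is an Accredited Applicant.
Under paragraph 11: the applicant has completed a period of supervised practice? no; and the applicant has not completed the prescribed ethics module? yes. So the applicant is not a Restricted Graduate.
Under paragraph 1: not an Accredited Applicant (paragraph 14)? no; or Restricted Graduate (paragraph 11)? no. So the applicant is not a Protected Graduate.
Under paragraph 8: the applicant has not submitted a supervisor's reference? yes; and the applicant has completed the prescribed ethics module? no. So the applicant is not a Regulated Graduate.
Under paragraph 9: the applicant has no adverse disciplinary record? no; and the applicant holds indemnity cover? yes; and the applicant has completed a period of supervised practice? no. So the applicant is not a Tier I Applicant.
Under paragraph 15: Protected Graduate (paragraph 1)? no; and Regulated Graduate (paragraph 8)? no; and not a Tier I Applicant (paragraph 9)? yes. So the applicant is not a Restricted Professional.
Under paragraph 5: the applicant does not hold indemnity cover? no; or the applicant's principal place of practice is outside the jurisdiction? yes; or the applicant has completed the prescribed ethics module? no. So the applicant is a Qualifying Applicant.
Under paragraph 6: Qualifying Applicant (paragraph 5)? yes; or the applicant is currently registered with the interim board? no. So the applicant is a Standard Person.
Under paragraph 10: the applicant holds a recognised first degree? yes; and the applicant has not paid the renewal levy? no; and the applicant has passed the Part II examination? yes. So the applicant is not a Class-N Practitioner.
Under paragraph 12: the applicant has passed the Part II examination? yes; or the applicant's principal place of practice is within the jurisdiction? no. So the applicant is a Tier III Professional.
Under paragraph 2: Class-N Practitioner (paragraph 10)? no; or Tier III Professional (paragraph 12)? yes. So the applicant is a Supervised Holder.
Under paragraph 3: not a Restricted Professional (paragraph 15)? yes; Standard Person (paragraph 6)? yes; not a Supervised Holder (paragraph 2)? no — 2 of 3 hold (need ≥2) → satisfied.

Yes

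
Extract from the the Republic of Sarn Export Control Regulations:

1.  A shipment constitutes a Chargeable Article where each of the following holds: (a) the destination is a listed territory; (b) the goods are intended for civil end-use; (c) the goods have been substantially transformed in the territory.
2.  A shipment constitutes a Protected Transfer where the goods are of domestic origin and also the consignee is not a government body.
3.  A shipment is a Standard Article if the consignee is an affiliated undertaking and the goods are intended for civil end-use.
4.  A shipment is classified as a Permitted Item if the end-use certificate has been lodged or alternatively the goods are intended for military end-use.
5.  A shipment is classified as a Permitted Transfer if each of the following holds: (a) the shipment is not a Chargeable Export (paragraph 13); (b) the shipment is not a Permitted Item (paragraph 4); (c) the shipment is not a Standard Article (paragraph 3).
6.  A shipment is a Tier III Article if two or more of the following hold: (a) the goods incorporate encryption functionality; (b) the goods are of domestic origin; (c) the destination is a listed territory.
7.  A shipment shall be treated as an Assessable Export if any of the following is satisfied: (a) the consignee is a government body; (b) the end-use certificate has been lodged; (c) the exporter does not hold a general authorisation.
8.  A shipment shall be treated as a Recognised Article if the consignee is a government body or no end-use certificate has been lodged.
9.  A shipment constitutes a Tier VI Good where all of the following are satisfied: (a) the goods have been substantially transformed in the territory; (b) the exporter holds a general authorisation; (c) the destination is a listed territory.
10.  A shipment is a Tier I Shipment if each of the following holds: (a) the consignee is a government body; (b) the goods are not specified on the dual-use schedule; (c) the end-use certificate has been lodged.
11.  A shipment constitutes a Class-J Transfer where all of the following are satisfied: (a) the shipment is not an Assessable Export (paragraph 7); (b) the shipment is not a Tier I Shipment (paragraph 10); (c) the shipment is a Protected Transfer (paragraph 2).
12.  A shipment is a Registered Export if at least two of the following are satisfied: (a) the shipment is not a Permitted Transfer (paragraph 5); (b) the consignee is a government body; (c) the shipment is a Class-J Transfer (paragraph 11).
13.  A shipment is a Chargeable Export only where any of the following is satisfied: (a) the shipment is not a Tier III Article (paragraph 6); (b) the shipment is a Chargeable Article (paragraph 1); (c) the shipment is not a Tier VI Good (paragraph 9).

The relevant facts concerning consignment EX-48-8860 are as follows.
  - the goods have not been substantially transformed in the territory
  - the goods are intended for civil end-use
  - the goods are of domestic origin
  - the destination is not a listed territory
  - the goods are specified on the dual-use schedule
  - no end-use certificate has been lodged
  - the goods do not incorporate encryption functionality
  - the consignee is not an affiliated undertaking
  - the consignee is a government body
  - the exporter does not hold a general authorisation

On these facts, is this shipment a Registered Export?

Yes

paragraph 6 — Tier III Article: the goods incorporate encryption functionality? no; the goods are of domestic origin? yes; the destination is a listed territory? no — 1 of 3 hold (need ≥2) → not satisfied.
paragraph 1 — Chargeable Article: [the destination is a listed territory? no] AND [the goods are intended for civil end-use? yes] AND [the goods have been substantially transformed in the territory? no] → not satisfied.
paragraph 9 — Tier VI Good: [the goods have been substantially transformed in the territory? no] AND [the exporter holds a general authorisation? no] AND [the destination is a listed territory? no] → not satisfied.
paragraph 13 — Chargeable Export: [not a Tier III Article (paragraph 6)? yes] OR [Chargeable Article (paragraph 1)? no] OR [not a Tier VI Good (paragraph 9)? yes] → satisfied.
paragraph 4 — Permitted Item: [the end-use certificate has been lodged? no] OR [the goods are intended for military end-use? no] → not satisfied.
paragraph 3 — Standard Article: [the consignee is an affiliated undertaking? no] AND [the goods are intended for civil end-use? yes] → not satisfied.
paragraph 5 — Permitted Transfer: [not a Chargeable Export (paragraph 13)? no] AND [not a Permitted Item (paragraph 4)? yes] AND [not a Standard Article (paragraph 3)? yes] → not satisfied.
paragraph 7 — Assessable Export: [the consignee is a government body? yes] OR [the end-use certificate has been lodged? no] OR [the exporter does not hold a general authorisation? yes] → satisfied.
paragraph 10 — Tier I Shipment: [the consignee is a government body? yes] AND [the goods are not specified on the dual-use schedule? no] AND [the end-use certificate has been lodged? no] → not satisfied.
paragraph 2 — Protected Transfer: [the goods are of domestic origin? yes] AND [the consignee is not a government body? no] → not satisfied.
paragraph 11 — Class-J Transfer: [not an Assessable Export (paragraph 7)? no] AND [not a Tier I Shipment (paragraph 10)? yes] AND [Protected Transfer (paragraph 2)? no] → not satisfied.
paragraph 12 — Registered Export: not a Permitted Transfer (paragraph 5)? yes; the consignee is a government body? yes; Class-J Transfer (paragraph 11)? no — 2 of 3 hold (need ≥2) → satisfied.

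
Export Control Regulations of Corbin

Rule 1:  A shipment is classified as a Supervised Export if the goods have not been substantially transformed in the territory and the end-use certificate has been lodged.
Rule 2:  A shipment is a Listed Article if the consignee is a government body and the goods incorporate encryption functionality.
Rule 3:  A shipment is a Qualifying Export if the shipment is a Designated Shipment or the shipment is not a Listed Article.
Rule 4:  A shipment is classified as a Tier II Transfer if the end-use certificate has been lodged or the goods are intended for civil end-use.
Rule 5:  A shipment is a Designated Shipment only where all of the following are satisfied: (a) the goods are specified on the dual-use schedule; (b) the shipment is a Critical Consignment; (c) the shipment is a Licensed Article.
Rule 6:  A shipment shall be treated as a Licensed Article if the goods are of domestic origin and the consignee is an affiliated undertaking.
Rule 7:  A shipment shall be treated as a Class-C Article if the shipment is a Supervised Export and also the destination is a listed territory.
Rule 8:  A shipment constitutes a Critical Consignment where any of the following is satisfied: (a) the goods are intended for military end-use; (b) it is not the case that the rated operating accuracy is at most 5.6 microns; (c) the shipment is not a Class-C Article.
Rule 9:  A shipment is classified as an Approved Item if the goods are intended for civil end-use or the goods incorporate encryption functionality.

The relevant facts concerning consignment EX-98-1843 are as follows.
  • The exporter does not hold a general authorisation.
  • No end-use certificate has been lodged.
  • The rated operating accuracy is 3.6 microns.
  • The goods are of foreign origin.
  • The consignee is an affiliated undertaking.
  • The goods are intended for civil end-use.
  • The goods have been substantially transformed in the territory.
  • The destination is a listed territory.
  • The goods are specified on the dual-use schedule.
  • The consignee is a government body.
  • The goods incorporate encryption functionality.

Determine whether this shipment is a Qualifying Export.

No

rule 1 — Supervised Export: [the goods have not been substantially transformed in the territory? no] AND [the end-use certificate has been lodged? no] → not satisfied.
rule 7 — Class-C Article: [Supervised Export (rule 1)? no] AND [the destination is a listed territory? yes] → not satisfied.
rule 8 — Critical Consignment: [the goods are intended for military end-use? no] OR [rated operating accuracy: 3.6 microns ≤ 5.6 microns? yes, so negated condition no] OR [not a Class-C Article (rule 7)? yes] → satisfied.
rule 6 — Licensed Article: [the goods are of domestic origin? no] AND [the consignee is an affiliated undertaking? yes] → not satisfied.
rule 5 — Designated Shipment: [the goods are specified on the dual-use schedule? yes] AND [Critical Consignment (rule 8)? yes] AND [Licensed Article (rule 6)? no] → not satisfied.
rule 2 — Listed Article: [the consignee is a government body? yes] AND [the goods incorporate encryption functionality? yes] → satisfied.
rule 3 — Qualifying Export: [Designated Shipment (rule 5)? no] OR [not a Listed Article (rule 2)? no] → not satisfied.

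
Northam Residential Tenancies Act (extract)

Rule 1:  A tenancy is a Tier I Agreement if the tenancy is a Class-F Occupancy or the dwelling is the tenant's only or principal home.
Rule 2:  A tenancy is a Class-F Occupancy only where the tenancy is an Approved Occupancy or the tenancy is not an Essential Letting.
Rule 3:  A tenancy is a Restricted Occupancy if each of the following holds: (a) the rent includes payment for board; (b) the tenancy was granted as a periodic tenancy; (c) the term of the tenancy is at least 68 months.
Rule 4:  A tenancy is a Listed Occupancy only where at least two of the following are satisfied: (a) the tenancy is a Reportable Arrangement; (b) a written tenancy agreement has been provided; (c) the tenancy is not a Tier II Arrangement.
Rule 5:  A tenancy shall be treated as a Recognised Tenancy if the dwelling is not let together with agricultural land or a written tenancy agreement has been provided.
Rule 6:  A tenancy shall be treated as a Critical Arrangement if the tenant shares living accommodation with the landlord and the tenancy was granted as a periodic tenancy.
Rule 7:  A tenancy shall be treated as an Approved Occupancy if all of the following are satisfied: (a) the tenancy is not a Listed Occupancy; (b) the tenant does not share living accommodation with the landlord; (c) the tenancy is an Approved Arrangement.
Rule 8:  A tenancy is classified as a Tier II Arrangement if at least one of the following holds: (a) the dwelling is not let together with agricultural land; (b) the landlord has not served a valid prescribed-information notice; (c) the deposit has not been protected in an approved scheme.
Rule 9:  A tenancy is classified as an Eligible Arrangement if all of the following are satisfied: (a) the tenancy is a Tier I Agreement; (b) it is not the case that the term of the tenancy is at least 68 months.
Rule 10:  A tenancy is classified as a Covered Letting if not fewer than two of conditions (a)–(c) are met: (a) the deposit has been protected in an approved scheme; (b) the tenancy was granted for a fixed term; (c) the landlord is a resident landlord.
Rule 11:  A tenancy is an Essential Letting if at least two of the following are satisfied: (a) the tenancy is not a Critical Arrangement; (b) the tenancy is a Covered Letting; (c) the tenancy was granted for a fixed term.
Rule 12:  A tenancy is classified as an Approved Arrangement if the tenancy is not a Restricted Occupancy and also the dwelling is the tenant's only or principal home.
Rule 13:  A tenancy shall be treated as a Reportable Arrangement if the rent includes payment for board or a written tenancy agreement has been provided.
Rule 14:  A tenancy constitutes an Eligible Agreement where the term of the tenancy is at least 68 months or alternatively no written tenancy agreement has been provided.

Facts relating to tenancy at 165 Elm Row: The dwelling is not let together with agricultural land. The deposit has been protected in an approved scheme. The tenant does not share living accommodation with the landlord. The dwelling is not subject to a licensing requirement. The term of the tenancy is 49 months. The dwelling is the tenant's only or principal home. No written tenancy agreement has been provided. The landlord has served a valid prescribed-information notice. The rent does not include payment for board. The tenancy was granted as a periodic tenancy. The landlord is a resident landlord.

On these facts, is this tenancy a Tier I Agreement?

Under rule 13: the rent includes payment for board? no; or a written tenancy agreement has been provided? no. So the tenancy is not a Reportable Arrangement.
Under rule 8: the dwelling is not let together with agricultural land? yes; or the landlord has not served a valid prescribed-information notice? no; or the deposit has not been protected in an approved scheme? no. So the tenancy is a Tier II Arrangement.
Under rule 4: Reportable Arrangement (rule 13)? no; a written tenancy agreement has been provided? no; not a Tier II Arrangement (rule 8)? no — 0 of 3 hold (need ≥2) → not satisfied.
Under rule 3: the rent includes payment for board? no; and the tenancy was granted as a periodic tenancy? yes; and term of the tenancy: 49 months ≥ 68 months? no. So the tenancy is not a Restricted Occupancy.
Under rule 12: not a Restricted Occupancy (rule 3)? yes; and the dwelling is the tenant's only or principal home? yes. So the tenancy is an Approved Arrangement.
Under rule 7: not a Listed Occupancy (rule 4)? yes; and the tenant does not share living accommodation with the landlord? yes; and Approved Arrangement (rule 12)? yes. So the tenancy is an Approved Occupancy.
Under rule 6: the tenant shares living accommodation with the landlord? no; and the tenancy was granted as a periodic tenancy? yes. So the tenancy is not a Critical Arrangement.
Under rule 10: the deposit has been protected in an approved scheme? yes; the tenancy was granted for a fixed term? no; the landlord is a resident landlord? yes — 2 of 3 hold (need ≥2) → satisfied.
Under rule 11: not a Critical Arrangement (rule 6)? yes; Covered Letting (rule 10)? yes; the tenancy was granted for a fixed term? no — 2 of 3 hold (need ≥2) → satisfied.
Under rule 2: Approved Occupancy (rule 7)? yes; or not an Essential Letting (rule 11)? no. So the tenancy is a Class-F Occupancy.
Under rule 1: Class-F Occupancy (rule 2)? yes; or the dwelling is the tenant's only or principal home? yes. So the tenancy is a Tier I Agreement.

Yes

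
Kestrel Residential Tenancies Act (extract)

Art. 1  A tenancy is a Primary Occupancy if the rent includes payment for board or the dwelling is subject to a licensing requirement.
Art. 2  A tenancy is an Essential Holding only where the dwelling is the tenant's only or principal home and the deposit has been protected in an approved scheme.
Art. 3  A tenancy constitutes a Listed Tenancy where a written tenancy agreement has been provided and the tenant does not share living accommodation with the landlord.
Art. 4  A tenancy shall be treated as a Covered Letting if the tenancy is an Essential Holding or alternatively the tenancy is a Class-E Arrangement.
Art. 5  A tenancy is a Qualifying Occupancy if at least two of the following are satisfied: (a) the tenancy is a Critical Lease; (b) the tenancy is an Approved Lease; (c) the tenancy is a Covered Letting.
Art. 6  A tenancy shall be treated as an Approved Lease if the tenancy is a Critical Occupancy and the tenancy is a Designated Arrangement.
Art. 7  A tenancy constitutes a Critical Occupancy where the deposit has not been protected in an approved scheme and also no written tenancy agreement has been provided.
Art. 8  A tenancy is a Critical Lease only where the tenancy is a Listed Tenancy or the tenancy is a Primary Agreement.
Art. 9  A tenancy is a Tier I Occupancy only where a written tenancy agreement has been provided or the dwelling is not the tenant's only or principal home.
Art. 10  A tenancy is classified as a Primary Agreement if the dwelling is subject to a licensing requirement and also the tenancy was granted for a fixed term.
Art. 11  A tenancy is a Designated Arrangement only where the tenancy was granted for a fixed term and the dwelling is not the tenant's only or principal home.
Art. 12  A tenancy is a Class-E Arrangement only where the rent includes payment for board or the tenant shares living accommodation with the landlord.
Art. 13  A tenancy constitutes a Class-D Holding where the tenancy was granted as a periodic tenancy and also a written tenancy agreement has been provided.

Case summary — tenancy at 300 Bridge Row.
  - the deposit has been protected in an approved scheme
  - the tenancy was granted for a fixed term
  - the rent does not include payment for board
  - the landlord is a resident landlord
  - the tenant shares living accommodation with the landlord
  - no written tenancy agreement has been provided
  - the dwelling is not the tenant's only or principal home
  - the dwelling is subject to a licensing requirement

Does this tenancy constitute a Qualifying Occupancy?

Yes

article 3 — Listed Tenancy: [a written tenancy agreement has been provided? no] AND [the tenant does not share living accommodation with the landlord? no] → not satisfied.
article 10 — Primary Agreement: [the dwelling is subject to a licensing requirement? yes] AND [the tenancy was granted for a fixed term? yes] → satisfied.
article 8 — Critical Lease: [Listed Tenancy (article 3)? no] OR [Primary Agreement (article 10)? yes] → satisfied.
article 7 — Critical Occupancy: [the deposit has not been protected in an approved scheme? no] AND [no written tenancy agreement has been provided? yes] → not satisfied.
article 11 — Designated Arrangement: [the tenancy was granted for a fixed term? yes] AND [the dwelling is not the tenant's only or principal home? yes] → satisfied.
article 6 — Approved Lease: [Critical Occupancy (article 7)? no] AND [Designated Arrangement (article 11)? yes] → not satisfied.
article 2 — Essential Holding: [the dwelling is the tenant's only or principal home? no] AND [the deposit has been protected in an approved scheme? yes] → not satisfied.
article 12 — Class-E Arrangement: [the rent includes payment for board? no] OR [the tenant shares living accommodation with the landlord? yes] → satisfied.
article 4 — Covered Letting: [Essential Holding (article 2)? no] OR [Class-E Arrangement (article 12)? yes] → satisfied.
article 5 — Qualifying Occupancy: Critical Lease (article 8)? yes; Approved Lease (article 6)? no; Covered Letting (article 4)? yes — 2 of 3 hold (need ≥2) → satisfied.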